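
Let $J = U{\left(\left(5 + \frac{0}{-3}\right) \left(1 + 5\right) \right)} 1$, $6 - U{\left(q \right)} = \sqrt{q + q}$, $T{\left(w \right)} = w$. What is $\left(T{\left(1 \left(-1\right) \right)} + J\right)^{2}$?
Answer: $85 - 20 \sqrt{15} \approx 7.5403$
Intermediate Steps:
$U{\left(q \right)} = 6 - \sqrt{2} \sqrt{q}$ ($U{\left(q \right)} = 6 - \sqrt{q + q} = 6 - \sqrt{2 q} = 6 - \sqrt{2} \sqrt{q}$)
$J = 6 - 2 \sqrt{15}$ ($J = \left(6 - \sqrt{2} \sqrt{\left(5 + \frac{0}{-3}\right) \left(1 + 5\right)}\right) 1 = \left(6 - \sqrt{2} \sqrt{\left(5 + 0 \left(- \frac{1}{3}\right)\right) 6}\right) 1 = \left(6 - \sqrt{2} \sqrt{\left(5 + 0\right) 6}\right) 1 = \left(6 - \sqrt{2} \sqrt{5 \cdot 6}\right) 1 = \left(6 - \sqrt{2} \sqrt{30}\right) 1 = \left(6 - 2 \sqrt{15}\right) 1 = 6 - 2 \sqrt{15} \approx -1.746$)
$\left(T{\left(1 \left(-1\right) \right)} + J\right)^{2} = \left(1 \left(-1\right) + \left(6 - 2 \sqrt{15}\right)\right)^{2} = \left(-1 + \left(6 - 2 \sqrt{15}\right)\right)^{2} = \left(5 - 2 \sqrt{15}\right)^{2}$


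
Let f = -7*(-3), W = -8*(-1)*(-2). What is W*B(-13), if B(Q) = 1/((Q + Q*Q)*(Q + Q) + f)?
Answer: 16/4035 ≈ 0.0039653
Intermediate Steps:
W = -16 (W = 8*(-2) = -16)
f = 21
B(Q) = 1/(21 + 2*Q*(Q + Q²)) (B(Q) = 1/((Q + Q*Q)*(Q + Q) + 21) = 1/((Q + Q²)*(2*Q) + 21) = 1/(2*Q*(Q + Q²) + 21) = 1/(21 + 2*Q*(Q + Q²)))
W*B(-13) = -16/(21 + 2*(-13)² + 2*(-13)³) = -16/(21 + 2*169 + 2*(-2197)) = -16/(21 + 338 - 4394) = -16/(-4035) = -16*(-1/4035) = 16/4035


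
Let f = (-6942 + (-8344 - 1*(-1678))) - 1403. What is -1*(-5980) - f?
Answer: 20991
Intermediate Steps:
f = -15011 (f = (-6942 + (-8344 + 1678)) - 1403 = (-6942 - 6666) - 1403 = -13608 - 1403 = -15011)
-1*(-5980) - f = -1*(-5980) - 1*(-15011) = 5980 + 15011 = 20991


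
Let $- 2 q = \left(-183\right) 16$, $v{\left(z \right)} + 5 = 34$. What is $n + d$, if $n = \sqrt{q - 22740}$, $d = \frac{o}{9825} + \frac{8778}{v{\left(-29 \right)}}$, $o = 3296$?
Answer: $\frac{86339434}{284925} + 6 i \sqrt{591} \approx 303.02 + 145.86 i$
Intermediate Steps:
$v{\left(z \right)} = 29$ ($v{\left(z \right)} = -5 + 34 = 29$)
$q = 1464$ ($q = - \frac{\left(-183\right) 16}{2} = \left(- \frac{1}{2}\right) \left(-2928\right) = 1464$)
$d = \frac{86339434}{284925}$ ($d = \frac{3296}{9825} + \frac{8778}{29} = \frac{86339434}{284925} \approx 303.02$)
$n = 6 i \sqrt{591}$ ($n = \sqrt{1464 - 22740} = \sqrt{-21276} = 6 i \sqrt{591} \approx 145.86 i$)
$n + d = 6 i \sqrt{591} + \frac{86339434}{284925} = \frac{86339434}{284925} + 6 i \sqrt{591}$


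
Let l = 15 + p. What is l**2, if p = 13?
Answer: 784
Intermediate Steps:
l = 28 (l = 15 + 13 = 28)
l**2 = 28**2 = 784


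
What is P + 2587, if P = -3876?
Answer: -1289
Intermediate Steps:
P + 2587 = -3876 + 2587 = -1289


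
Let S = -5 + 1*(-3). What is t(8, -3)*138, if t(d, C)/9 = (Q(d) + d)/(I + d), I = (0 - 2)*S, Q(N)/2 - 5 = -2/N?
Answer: 7245/8 ≈ 905.63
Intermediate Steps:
S = -8 (S = -5 - 3 = -8)
Q(N) = 10 - 4/N (Q(N) = 10 + 2*(-2/N) = 10 - 4/N)
I = 16 (I = (0 - 2)*(-8) = -2*(-8) = 16)
t(d, C) = 9*(10 + d - 4/d)/(16 + d) (t(d, C) = 9*(((10 - 4/d) + d)/(16 + d)) = 9*((10 + d - 4/d)/(16 + d)) = 9*(10 + d - 4/d)/(16 + d))
t(8, -3)*138 = (9*(-4 + 8² + 10*8)/(8*(16 + 8)))*138 = (9*(⅛)*(-4 + 64 + 80)/24)*138 = (9*(⅛)*(1/24)*140)*138 = (105/16)*138 = 7245/8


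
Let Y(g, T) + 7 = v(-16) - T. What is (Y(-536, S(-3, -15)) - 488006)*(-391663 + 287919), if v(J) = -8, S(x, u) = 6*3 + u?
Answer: 50629561856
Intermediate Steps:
S(x, u) = 18 + u
Y(g, T) = -15 - T (Y(g, T) = -7 + (-8 - T) = -15 - T)
(Y(-536, S(-3, -15)) - 488006)*(-391663 + 287919) = ((-15 - (18 - 15)) - 488006)*(-391663 + 287919) = ((-15 - 1*3) - 488006)*(-103744) = ((-15 - 3) - 488006)*(-103744) = (-18 - 488006)*(-103744) = -488024*(-103744) = 50629561856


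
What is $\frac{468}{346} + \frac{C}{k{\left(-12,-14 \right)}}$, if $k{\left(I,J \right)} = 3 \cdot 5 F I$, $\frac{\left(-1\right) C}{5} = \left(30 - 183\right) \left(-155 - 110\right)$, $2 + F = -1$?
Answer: $- \frac{776557}{2076} \approx -374.06$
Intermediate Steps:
$F = -3$ ($F = -2 - 1 = -3$)
$C = -202725$ ($C = - 5 \left(30 - 183\right) \left(-155 - 110\right) = - 5 \left(\left(-153\right) \left(-265\right)\right) = \left(-5\right) 40545 = -202725$)
$k{\left(I,J \right)} = - 45 I$ ($k{\left(I,J \right)} = 3 \cdot 5 \left(- 3 I\right) = 15 \left(- 3 I\right) = - 45 I$)
$\frac{468}{346} + \frac{C}{k{\left(-12,-14 \right)}} = \frac{468}{346} - \frac{202725}{\left(-45\right) \left(-12\right)} = 468 \cdot \frac{1}{346} - \frac{202725}{540} = \frac{234}{173} - \frac{4505}{12} = - \frac{776557}{2076}$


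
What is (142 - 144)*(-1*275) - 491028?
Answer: -490478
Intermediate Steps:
(142 - 144)*(-1*275) - 491028 = -2*(-275) - 491028 = 550 - 491028 = -490478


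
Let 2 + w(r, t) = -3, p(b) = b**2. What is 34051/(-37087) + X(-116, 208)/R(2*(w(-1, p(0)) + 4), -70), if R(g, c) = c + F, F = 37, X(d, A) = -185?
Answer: 5737412/1223871 ≈ 4.6879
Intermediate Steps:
w(r, t) = -5 (w(r, t) = -2 - 3 = -5)
R(g, c) = 37 + c (R(g, c) = c + 37 = 37 + c)
34051/(-37087) + X(-116, 208)/R(2*(w(-1, p(0)) + 4), -70) = 34051/(-37087) - 185/(37 - 70) = 34051*(-1/37087) - 185/(-33) = -34051/37087 - 185*(-1/33) = -34051/37087 + 185/33 = 5737412/1223871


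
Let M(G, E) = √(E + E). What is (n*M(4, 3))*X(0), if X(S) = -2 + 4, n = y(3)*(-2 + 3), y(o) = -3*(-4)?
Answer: 24*√6 ≈ 58.788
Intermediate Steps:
y(o) = 12
M(G, E) = √2*√E (M(G, E) = √(2*E) = √2*√E)
n = 12 (n = 12*(-2 + 3) = 12*1 = 12)
X(S) = 2
(n*M(4, 3))*X(0) = (12*(√2*√3))*2 = (12*√6)*2 = 24*√6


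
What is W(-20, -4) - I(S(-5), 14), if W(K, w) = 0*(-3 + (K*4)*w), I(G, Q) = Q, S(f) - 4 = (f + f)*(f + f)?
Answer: -14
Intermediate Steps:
S(f) = 4 + 4*f**2 (S(f) = 4 + (f + f)*(f + f) = 4 + (2*f)*(2*f) = 4 + 4*f**2)
W(K, w) = 0 (W(K, w) = 0*(-3 + (4*K)*w) = 0*(-3 + 4*K*w) = 0)
W(-20, -4) - I(S(-5), 14) = 0 - 1*14 = 0 - 14 = -14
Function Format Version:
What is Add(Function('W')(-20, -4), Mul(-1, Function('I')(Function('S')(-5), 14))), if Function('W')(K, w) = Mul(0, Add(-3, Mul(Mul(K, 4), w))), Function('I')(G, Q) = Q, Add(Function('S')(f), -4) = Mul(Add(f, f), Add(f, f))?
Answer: -14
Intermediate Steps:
Function('S')(f) = Add(4, Mul(4, Pow(f, 2))) (Function('S')(f) = Add(4, Mul(Add(f, f), Add(f, f))) = Add(4, Mul(Mul(2, f), Mul(2, f))) = Add(4, Mul(4, Pow(f, 2))))
Function('W')(K, w) = 0 (Function('W')(K, w) = Mul(0, Add(-3, Mul(Mul(4, K), w))) = Mul(0, Add(-3, Mul(4, K, w))) = 0)
Add(Function('W')(-20, -4), Mul(-1, Function('I')(Function('S')(-5), 14))) = Add(0, Mul(-1, 14)) = Add(0, -14) = -14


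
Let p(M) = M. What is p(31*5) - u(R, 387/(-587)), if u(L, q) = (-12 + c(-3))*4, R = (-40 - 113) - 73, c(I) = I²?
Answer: 167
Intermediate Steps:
R = -226 (R = -153 - 73 = -226)
u(L, q) = -12 (u(L, q) = (-12 + (-3)²)*4 = (-12 + 9)*4 = -3*4 = -12)
p(31*5) - u(R, 387/(-587)) = 31*5 - 1*(-12) = 155 + 12 = 167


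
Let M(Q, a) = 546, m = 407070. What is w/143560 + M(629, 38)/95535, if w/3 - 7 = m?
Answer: 7783245823/914333640 ≈ 8.5125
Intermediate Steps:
w = 1221231 (w = 21 + 3*407070 = 21 + 1221210 = 1221231)
w/143560 + M(629, 38)/95535 = 1221231/143560 + 546/95535 = 1221231*(1/143560) + 546*(1/95535) = 1221231/143560 + 182/31845 = 7783245823/914333640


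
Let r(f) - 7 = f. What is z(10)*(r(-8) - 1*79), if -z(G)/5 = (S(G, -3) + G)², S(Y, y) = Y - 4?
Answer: 102400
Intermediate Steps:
S(Y, y) = -4 + Y
r(f) = 7 + f
z(G) = -5*(-4 + 2*G)² (z(G) = -5*((-4 + G) + G)² = -5*(-4 + 2*G)²)
z(10)*(r(-8) - 1*79) = (-20*(-2 + 10)²)*((7 - 8) - 1*79) = (-20*8²)*(-1 - 79) = -20*64*(-80) = -1280*(-80) = 102400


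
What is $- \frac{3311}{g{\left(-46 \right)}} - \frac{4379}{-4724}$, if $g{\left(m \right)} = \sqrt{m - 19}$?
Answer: $\frac{4379}{4724} + \frac{3311 i \sqrt{65}}{65} \approx 0.92697 + 410.68 i$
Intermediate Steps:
$g{\left(m \right)} = \sqrt{-19 + m}$
$- \frac{3311}{g{\left(-46 \right)}} - \frac{4379}{-4724} = - \frac{3311}{\sqrt{-19 - 46}} - \frac{4379}{-4724} = - \frac{3311}{\sqrt{-65}} - - \frac{4379}{4724} = - \frac{3311}{i \sqrt{65}} + \frac{4379}{4724} = - 3311 \left(- \frac{i \sqrt{65}}{65}\right) + \frac{4379}{4724} = \frac{3311 i \sqrt{65}}{65} + \frac{4379}{4724} = \frac{4379}{4724} + \frac{3311 i \sqrt{65}}{65}$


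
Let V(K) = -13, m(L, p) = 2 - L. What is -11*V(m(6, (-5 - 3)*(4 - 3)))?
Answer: 143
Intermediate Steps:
-11*V(m(6, (-5 - 3)*(4 - 3))) = -11*(-13) = 143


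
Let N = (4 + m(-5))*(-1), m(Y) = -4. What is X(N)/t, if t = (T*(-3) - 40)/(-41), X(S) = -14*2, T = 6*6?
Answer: -287/37 ≈ -7.7568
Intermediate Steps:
T = 36
N = 0 (N = (4 - 4)*(-1) = 0*(-1) = 0)
X(S) = -28
t = 148/41 (t = (36*(-3) - 40)/(-41) = (-108 - 40)*(-1/41) = -148*(-1/41) = 148/41 ≈ 3.6098)
X(N)/t = -28/148/41 = -28*41/148 = -287/37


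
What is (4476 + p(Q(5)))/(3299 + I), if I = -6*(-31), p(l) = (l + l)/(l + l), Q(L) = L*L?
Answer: 4477/3485 ≈ 1.2846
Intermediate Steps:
Q(L) = L**2
p(l) = 1 (p(l) = (2*l)/((2*l)) = (2*l)*(1/(2*l)) = 1)
I = 186
(4476 + p(Q(5)))/(3299 + I) = (4476 + 1)/(3299 + 186) = 4477/3485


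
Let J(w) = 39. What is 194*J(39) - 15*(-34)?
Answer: 8076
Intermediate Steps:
194*J(39) - 15*(-34) = 194*39 - 15*(-34) = 7566 + 510 = 8076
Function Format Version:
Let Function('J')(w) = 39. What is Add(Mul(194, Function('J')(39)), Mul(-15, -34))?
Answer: 8076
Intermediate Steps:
Add(Mul(194, Function('J')(39)), Mul(-15, -34)) = Add(Mul(194, 39), Mul(-15, -34)) = Add(7566, 510) = 8076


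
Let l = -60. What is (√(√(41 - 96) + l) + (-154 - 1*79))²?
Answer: (233 - √(-60 + I*√55))² ≈ 54006.0 - 3609.1*I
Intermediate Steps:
(√(√(41 - 96) + l) + (-154 - 1*79))² = (√(√(41 - 96) - 60) + (-154 - 1*79))² = (√(√(-55) - 60) + (-154 - 79))² = (√(I*√55 - 60) - 233)² = (√(-60 + I*√55) - 233)² = (-233 + √(-60 + I*√55))²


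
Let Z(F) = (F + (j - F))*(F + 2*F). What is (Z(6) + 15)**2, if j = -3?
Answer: 1521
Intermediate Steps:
Z(F) = -9*F (Z(F) = (F + (-3 - F))*(F + 2*F) = -9*F)
(Z(6) + 15)**2 = (-9*6 + 15)**2 = (-54 + 15)**2 = (-39)**2 = 1521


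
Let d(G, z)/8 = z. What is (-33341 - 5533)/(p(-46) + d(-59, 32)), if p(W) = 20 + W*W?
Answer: -19437/1196 ≈ -16.252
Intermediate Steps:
p(W) = 20 + W²
d(G, z) = 8*z
(-33341 - 5533)/(p(-46) + d(-59, 32)) = (-33341 - 5533)/((20 + (-46)²) + 8*32) = -38874/((20 + 2116) + 256) = -38874/(2136 + 256) = -38874/2392 = -38874*1/2392 = -19437/1196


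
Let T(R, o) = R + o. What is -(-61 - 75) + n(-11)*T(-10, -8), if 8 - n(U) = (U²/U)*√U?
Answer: -8 - 198*I*√11 ≈ -8.0 - 656.69*I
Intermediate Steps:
n(U) = 8 - U^(3/2) (n(U) = 8 - U²/U*√U = 8 - U*√U = 8 - U^(3/2))
-(-61 - 75) + n(-11)*T(-10, -8) = -(-61 - 75) + (8 - (-11)^(3/2))*(-10 - 8) = -1*(-136) + (8 - (-11)*I*√11)*(-18) = 136 + (8 + 11*I*√11)*(-18) = 136 + (-144 - 198*I*√11) = -8 - 198*I*√11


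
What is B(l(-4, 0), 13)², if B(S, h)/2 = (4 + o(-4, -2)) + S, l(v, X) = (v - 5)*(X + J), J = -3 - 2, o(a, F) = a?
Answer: 8100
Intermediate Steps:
J = -5
l(v, X) = (-5 + X)*(-5 + v) (l(v, X) = (v - 5)*(X - 5) = (-5 + v)*(-5 + X) = (-5 + X)*(-5 + v))
B(S, h) = 2*S (B(S, h) = 2*((4 - 4) + S) = 2*(0 + S) = 2*S)
B(l(-4, 0), 13)² = (2*(25 - 5*0 - 5*(-4) + 0*(-4)))² = (2*(25 + 0 + 20 + 0))² = (2*45)² = 90² = 8100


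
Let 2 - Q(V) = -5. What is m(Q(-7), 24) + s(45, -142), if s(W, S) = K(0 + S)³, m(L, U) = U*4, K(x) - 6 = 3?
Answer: 825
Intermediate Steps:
K(x) = 9 (K(x) = 6 + 3 = 9)
Q(V) = 7 (Q(V) = 2 - 1*(-5) = 2 + 5 = 7)
m(L, U) = 4*U
s(W, S) = 729 (s(W, S) = 9³ = 729)
m(Q(-7), 24) + s(45, -142) = 4*24 + 729 = 96 + 729 = 825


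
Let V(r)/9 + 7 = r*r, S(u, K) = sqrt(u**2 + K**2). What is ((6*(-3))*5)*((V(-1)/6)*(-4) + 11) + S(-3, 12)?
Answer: -4230 + 3*sqrt(17) ≈ -4217.6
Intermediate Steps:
S(u, K) = sqrt(K**2 + u**2)
V(r) = -63 + 9*r**2 (V(r) = -63 + 9*(r*r) = -63 + 9*r**2)
((6*(-3))*5)*((V(-1)/6)*(-4) + 11) + S(-3, 12) = ((6*(-3))*5)*(((-63 + 9*(-1)**2)/6)*(-4) + 11) + sqrt(12**2 + (-3)**2) = (-18*5)*(((-63 + 9*1)*(1/6))*(-4) + 11) + sqrt(144 + 9) = -90*(((-63 + 9)*(1/6))*(-4) + 11) + sqrt(153) = -90*(-54*1/6*(-4) + 11) + 3*sqrt(17) = -90*(-9*(-4) + 11) + 3*sqrt(17) = -90*(36 + 11) + 3*sqrt(17) = -90*47 + 3*sqrt(17) = -4230 + 3*sqrt(17)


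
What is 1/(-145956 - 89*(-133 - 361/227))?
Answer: -227/30412884 ≈ -7.4639e-6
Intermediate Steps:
1/(-145956 - 89*(-133 - 361/227)) = 1/(-145956 - 89*(-30552/227)) = 1/(-145956 + 2719128/227) = 1/(-30412884/227) = -227/30412884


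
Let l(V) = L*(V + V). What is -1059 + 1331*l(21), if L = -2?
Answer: -112863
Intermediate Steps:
l(V) = -4*V (l(V) = -2*(V + V) = -4*V)
-1059 + 1331*l(21) = -1059 + 1331*(-4*21) = -1059 + 1331*(-84) = -1059 - 111804 = -112863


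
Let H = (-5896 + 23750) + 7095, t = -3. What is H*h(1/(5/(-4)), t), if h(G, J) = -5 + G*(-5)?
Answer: -24949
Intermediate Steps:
h(G, J) = -5 - 5*G
H = 24949 (H = 17854 + 7095 = 24949)
H*h(1/(5/(-4)), t) = 24949*(-5 - 5/(5/(-4))) = 24949*(-5 - 5/(5*(-¼))) = 24949*(-5 - 5/(-5/4)) = 24949*(-5 - 5*(-⅘)) = 24949*(-5 + 4) = 24949*(-1) = -24949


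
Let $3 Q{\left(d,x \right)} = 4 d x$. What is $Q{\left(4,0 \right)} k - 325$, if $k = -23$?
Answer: $-325$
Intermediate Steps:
$Q{\left(d,x \right)} = \frac{4 d x}{3}$
$Q{\left(4,0 \right)} k - 325 = \frac{4}{3} \cdot 4 \cdot 0 \left(-23\right) - 325 = 0 \left(-23\right) - 325 = 0 - 325 = -325$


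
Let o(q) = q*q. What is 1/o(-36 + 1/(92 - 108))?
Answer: 256/332929 ≈ 0.00076893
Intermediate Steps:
o(q) = q²
1/o(-36 + 1/(92 - 108)) = 1/((-36 + 1/(92 - 108))²) = 1/((-36 + 1/(-16))²) = 1/((-36 - 1/16)²) = 1/((-577/16)²) = 1/(332929/256) = 256/332929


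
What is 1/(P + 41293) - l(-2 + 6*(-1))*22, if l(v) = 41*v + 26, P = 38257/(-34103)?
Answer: 139640709013/21017566 ≈ 6644.0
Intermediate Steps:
P = -571/509 (P = 38257*(-1/34103) = -571/509 ≈ -1.1218)
l(v) = 26 + 41*v
1/(P + 41293) - l(-2 + 6*(-1))*22 = 1/(-571/509 + 41293) - (26 + 41*(-2 + 6*(-1)))*22 = 1/(21017566/509) - (26 + 41*(-2 - 6))*22 = 509/21017566 - (26 + 41*(-8))*22 = 509/21017566 - (26 - 328)*22 = 509/21017566 - (-302)*22 = 509/21017566 - 1*(-6644) = 509/21017566 + 6644 = 139640709013/21017566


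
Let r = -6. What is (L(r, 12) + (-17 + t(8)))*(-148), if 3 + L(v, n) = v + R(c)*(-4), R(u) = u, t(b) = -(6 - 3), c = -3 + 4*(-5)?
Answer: -9324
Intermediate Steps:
c = -23 (c = -3 - 20 = -23)
t(b) = -3 (t(b) = -1*3 = -3)
L(v, n) = 89 + v (L(v, n) = -3 + (v - 23*(-4)) = -3 + (v + 92) = -3 + (92 + v) = 89 + v)
(L(r, 12) + (-17 + t(8)))*(-148) = ((89 - 6) + (-17 - 3))*(-148) = (83 - 20)*(-148) = 63*(-148) = -9324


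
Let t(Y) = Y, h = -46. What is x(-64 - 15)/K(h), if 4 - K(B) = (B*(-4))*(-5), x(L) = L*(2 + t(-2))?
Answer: 0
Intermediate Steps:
x(L) = 0 (x(L) = L*(2 - 2) = L*0 = 0)
K(B) = 4 - 20*B (K(B) = 4 - B*(-4)*(-5) = 4 - (-4*B)*(-5) = 4 - 20*B)
x(-64 - 15)/K(h) = 0/(4 - 20*(-46)) = 0/(4 + 920) = 0/924 = 0*(1/924) = 0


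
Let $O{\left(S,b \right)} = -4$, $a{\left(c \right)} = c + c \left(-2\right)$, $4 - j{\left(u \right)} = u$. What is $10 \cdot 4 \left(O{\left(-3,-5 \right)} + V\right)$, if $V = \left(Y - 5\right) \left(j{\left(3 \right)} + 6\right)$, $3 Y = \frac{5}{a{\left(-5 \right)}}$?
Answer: $- \frac{4400}{3} \approx -1466.7$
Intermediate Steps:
$j{\left(u \right)} = 4 - u$
$a{\left(c \right)} = - c$ ($a{\left(c \right)} = c - 2 c = - c$)
$Y = \frac{1}{3}$ ($Y = \frac{5 \frac{1}{\left(-1\right) \left(-5\right)}}{3} = \frac{5 \cdot \frac{1}{5}}{3} = \frac{1}{3} \cdot 1 = \frac{1}{3} \approx 0.33333$)
$V = - \frac{98}{3}$ ($V = \left(\frac{1}{3} - 5\right) \left(\left(4 - 3\right) + 6\right) = - \frac{14 \left(\left(4 - 3\right) + 6\right)}{3} = - \frac{14 \left(1 + 6\right)}{3} = \left(- \frac{14}{3}\right) 7 = - \frac{98}{3} \approx -32.667$)
$10 \cdot 4 \left(O{\left(-3,-5 \right)} + V\right) = 10 \cdot 4 \left(-4 - \frac{98}{3}\right) = 40 \left(- \frac{110}{3}\right) = - \frac{4400}{3}$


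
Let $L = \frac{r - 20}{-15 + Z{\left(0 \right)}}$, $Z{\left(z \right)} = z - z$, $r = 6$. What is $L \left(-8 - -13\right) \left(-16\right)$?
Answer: $- \frac{224}{3} \approx -74.667$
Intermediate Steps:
$Z{\left(z \right)} = 0$
$L = \frac{14}{15}$ ($L = \frac{6 - 20}{-15 + 0} = - \frac{14}{-15} = \left(-14\right) \left(- \frac{1}{15}\right) = \frac{14}{15} \approx 0.93333$)
$L \left(-8 - -13\right) \left(-16\right) = \frac{14 \left(-8 - -13\right)}{15} \left(-16\right) = \frac{14 \left(-8 + 13\right)}{15} \left(-16\right) = \frac{14}{15} \cdot 5 \left(-16\right) = \frac{14}{3} \left(-16\right) = - \frac{224}{3}$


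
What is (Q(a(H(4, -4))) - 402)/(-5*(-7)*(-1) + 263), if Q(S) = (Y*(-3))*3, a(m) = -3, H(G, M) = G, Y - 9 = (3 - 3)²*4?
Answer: -161/76 ≈ -2.1184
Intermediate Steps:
Y = 9 (Y = 9 + (3 - 3)²*4 = 9 + 0²*4 = 9 + 0*4 = 9 + 0 = 9)
Q(S) = -81 (Q(S) = (9*(-3))*3 = -27*3 = -81)
(Q(a(H(4, -4))) - 402)/(-5*(-7)*(-1) + 263) = (-81 - 402)/(-5*(-7)*(-1) + 263) = -483/(35*(-1) + 263) = -483/(-35 + 263) = -483/228 = -483*1/228 = -161/76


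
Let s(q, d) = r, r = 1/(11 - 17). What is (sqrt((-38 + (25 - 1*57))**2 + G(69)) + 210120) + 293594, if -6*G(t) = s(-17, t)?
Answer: 503714 + sqrt(176401)/6 ≈ 5.0378e+5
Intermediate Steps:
r = -1/6 (r = 1/(-6) = -1/6 ≈ -0.16667)
s(q, d) = -1/6
G(t) = 1/36 (G(t) = -1/6*(-1/6) = 1/36)
(sqrt((-38 + (25 - 1*57))**2 + G(69)) + 210120) + 293594 = (sqrt((-38 + (25 - 1*57))**2 + 1/36) + 210120) + 293594 = (sqrt((-38 + (25 - 57))**2 + 1/36) + 210120) + 293594 = (sqrt((-38 - 32)**2 + 1/36) + 210120) + 293594 = (sqrt((-70)**2 + 1/36) + 210120) + 293594 = (sqrt(4900 + 1/36) + 210120) + 293594 = (sqrt(176401/36) + 210120) + 293594 = (sqrt(176401)/6 + 210120) + 293594 = (210120 + sqrt(176401)/6) + 293594 = 503714 + sqrt(176401)/6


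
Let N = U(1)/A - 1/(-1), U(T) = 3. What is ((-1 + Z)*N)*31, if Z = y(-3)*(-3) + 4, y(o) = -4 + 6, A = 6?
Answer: -279/2 ≈ -139.50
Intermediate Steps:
y(o) = 2
Z = -2 (Z = 2*(-3) + 4 = -6 + 4 = -2)
N = 3/2 (N = 3/6 - 1/(-1) = 3*(⅙) - 1*(-1) = ½ + 1 = 3/2 ≈ 1.5000)
((-1 + Z)*N)*31 = ((-1 - 2)*(3/2))*31 = -3*3/2*31 = -9/2*31 = -279/2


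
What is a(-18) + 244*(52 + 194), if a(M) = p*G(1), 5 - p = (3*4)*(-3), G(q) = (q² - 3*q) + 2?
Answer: 60024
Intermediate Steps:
G(q) = 2 + q² - 3*q
p = 41 (p = 5 - 3*4*(-3) = 5 - 12*(-3) = 5 - 1*(-36) = 5 + 36 = 41)
a(M) = 0 (a(M) = 41*(2 + 1² - 3*1) = 41*(2 + 1 - 3) = 41*0 = 0)
a(-18) + 244*(52 + 194) = 0 + 244*(52 + 194) = 0 + 244*246 = 0 + 60024 = 60024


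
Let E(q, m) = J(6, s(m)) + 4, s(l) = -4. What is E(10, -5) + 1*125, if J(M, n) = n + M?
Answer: 131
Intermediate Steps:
J(M, n) = M + n
E(q, m) = 6 (E(q, m) = (6 - 4) + 4 = 2 + 4 = 6)
E(10, -5) + 1*125 = 6 + 1*125 = 6 + 125 = 131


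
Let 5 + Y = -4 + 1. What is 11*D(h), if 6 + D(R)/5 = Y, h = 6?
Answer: -770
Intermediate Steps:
Y = -8 (Y = -5 + (-4 + 1) = -5 - 3 = -8)
D(R) = -70 (D(R) = -30 + 5*(-8) = -30 - 40 = -70)
11*D(h) = 11*(-70) = -770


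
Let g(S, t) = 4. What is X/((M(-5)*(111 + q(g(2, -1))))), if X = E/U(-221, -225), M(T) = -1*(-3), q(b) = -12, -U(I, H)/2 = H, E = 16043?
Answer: 16043/133650 ≈ 0.12004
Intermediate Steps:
U(I, H) = -2*H
M(T) = 3
X = 16043/450 (X = 16043/((-2*(-225))) = 16043/450 ≈ 35.651)
X/((M(-5)*(111 + q(g(2, -1))))) = 16043/(450*((3*(111 - 12)))) = 16043/(450*((3*99))) = (16043/450)/297 = (16043/450)*(1/297) = 16043/133650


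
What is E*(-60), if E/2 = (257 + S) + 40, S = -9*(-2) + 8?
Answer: -38760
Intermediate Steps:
S = 26 (S = 18 + 8 = 26)
E = 646 (E = 2*((257 + 26) + 40) = 2*(283 + 40) = 2*323 = 646)
E*(-60) = 646*(-60) = -38760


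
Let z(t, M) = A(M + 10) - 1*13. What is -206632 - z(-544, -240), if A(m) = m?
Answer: -206389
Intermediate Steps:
z(t, M) = -3 + M (z(t, M) = (M + 10) - 1*13 = (10 + M) - 13 = -3 + M)
-206632 - z(-544, -240) = -206632 - (-3 - 240) = -206632 - 1*(-243) = -206632 + 243 = -206389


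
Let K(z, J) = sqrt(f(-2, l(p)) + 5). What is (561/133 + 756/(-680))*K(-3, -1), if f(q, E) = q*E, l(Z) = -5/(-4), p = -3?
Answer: 70233*sqrt(10)/45220 ≈ 4.9115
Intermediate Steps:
l(Z) = 5/4 (l(Z) = -5*(-1/4) = 5/4)
f(q, E) = E*q
K(z, J) = sqrt(10)/2 (K(z, J) = sqrt((5/4)*(-2) + 5) = sqrt(-5/2 + 5) = sqrt(5/2) = sqrt(10)/2)
(561/133 + 756/(-680))*K(-3, -1) = (561/133 + 756/(-680))*(sqrt(10)/2) = (561*(1/133) + 756*(-1/680))*(sqrt(10)/2) = (561/133 - 189/170)*(sqrt(10)/2) = 70233*(sqrt(10)/2)/22610 = 70233*sqrt(10)/45220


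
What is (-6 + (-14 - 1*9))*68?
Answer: -1972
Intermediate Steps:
(-6 + (-14 - 1*9))*68 = (-6 + (-14 - 9))*68 = (-6 - 23)*68 = -29*68 = -1972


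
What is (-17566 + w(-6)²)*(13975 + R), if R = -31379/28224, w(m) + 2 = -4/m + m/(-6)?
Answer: -62351724426953/254016 ≈ -2.4546e+8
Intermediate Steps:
w(m) = -2 - 4/m - m/6 (w(m) = -2 + (-4/m + m/(-6)) = -2 + (-4/m + m*(-⅙)) = -2 + (-4/m - m/6) = -2 - 4/m - m/6)
R = -31379/28224 (R = -31379*1/28224 = -31379/28224 ≈ -1.1118)
(-17566 + w(-6)²)*(13975 + R) = (-17566 + (-2 - 4/(-6) - ⅙*(-6))²)*(13975 - 31379/28224) = (-17566 + (-2 - 4*(-⅙) + 1)²)*(394399021/28224) = (-17566 + (-2 + ⅔ + 1)²)*(394399021/28224) = (-17566 + (-⅓)²)*(394399021/28224) = (-17566 + ⅑)*(394399021/28224) = -158093/9*394399021/28224 = -62351724426953/254016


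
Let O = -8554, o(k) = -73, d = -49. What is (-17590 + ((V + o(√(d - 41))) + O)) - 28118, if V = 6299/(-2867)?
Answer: -155784744/2867 ≈ -54337.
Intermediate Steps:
V = -6299/2867 (V = 6299*(-1/2867) = -6299/2867 ≈ -2.1971)
(-17590 + ((V + o(√(d - 41))) + O)) - 28118 = (-17590 + ((-6299/2867 - 73) - 8554)) - 28118 = (-17590 + (-215590/2867 - 8554)) - 28118 = (-17590 - 24739908/2867) - 28118 = -75170438/2867 - 28118 = -155784744/2867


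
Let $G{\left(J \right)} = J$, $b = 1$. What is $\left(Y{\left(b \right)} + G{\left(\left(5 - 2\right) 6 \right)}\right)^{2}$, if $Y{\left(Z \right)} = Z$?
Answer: $361$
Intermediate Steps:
$\left(Y{\left(b \right)} + G{\left(\left(5 - 2\right) 6 \right)}\right)^{2} = \left(1 + \left(5 - 2\right) 6\right)^{2} = \left(1 + 3 \cdot 6\right)^{2} = \left(1 + 18\right)^{2} = 19^{2} = 361$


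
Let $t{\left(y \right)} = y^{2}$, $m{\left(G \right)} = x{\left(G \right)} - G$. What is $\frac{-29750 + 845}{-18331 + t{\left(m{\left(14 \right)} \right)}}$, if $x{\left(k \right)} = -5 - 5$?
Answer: $\frac{5781}{3551} \approx 1.628$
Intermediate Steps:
$x{\left(k \right)} = -10$
$m{\left(G \right)} = -10 - G$
$\frac{-29750 + 845}{-18331 + t{\left(m{\left(14 \right)} \right)}} = \frac{-29750 + 845}{-18331 + \left(-10 - 14\right)^{2}} = - \frac{28905}{-18331 + \left(-10 - 14\right)^{2}} = - \frac{28905}{-18331 + \left(-24\right)^{2}} = - \frac{28905}{-18331 + 576} = - \frac{28905}{-17755} = \left(-28905\right) \left(- \frac{1}{17755}\right) = \frac{5781}{3551}$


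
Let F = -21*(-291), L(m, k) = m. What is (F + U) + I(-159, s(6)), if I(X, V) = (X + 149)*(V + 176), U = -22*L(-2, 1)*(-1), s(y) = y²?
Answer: 3947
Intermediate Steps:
U = -44 (U = -22*(-2)*(-1) = 44*(-1) = -44)
I(X, V) = (149 + X)*(176 + V)
F = 6111
(F + U) + I(-159, s(6)) = (6111 - 44) + (26224 + 149*6² + 176*(-159) + 6²*(-159)) = 6067 + (26224 + 149*36 - 27984 + 36*(-159)) = 6067 + (26224 + 5364 - 27984 - 5724) = 6067 - 2120 = 3947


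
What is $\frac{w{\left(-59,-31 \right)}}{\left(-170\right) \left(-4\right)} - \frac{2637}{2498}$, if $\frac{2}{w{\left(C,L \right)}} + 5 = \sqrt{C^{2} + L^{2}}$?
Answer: $- \frac{396018137}{375144644} + \frac{\sqrt{4442}}{1501780} \approx -1.0556$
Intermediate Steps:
$w{\left(C,L \right)} = \frac{2}{-5 + \sqrt{C^{2} + L^{2}}}$
$\frac{w{\left(-59,-31 \right)}}{\left(-170\right) \left(-4\right)} - \frac{2637}{2498} = \frac{2 \frac{1}{-5 + \sqrt{\left(-59\right)^{2} + \left(-31\right)^{2}}}}{\left(-170\right) \left(-4\right)} - \frac{2637}{2498} = \frac{2 \frac{1}{-5 + \sqrt{3481 + 961}}}{680} - \frac{2637}{2498} = \frac{2}{-5 + \sqrt{4442}} \cdot \frac{1}{680} - \frac{2637}{2498} = \frac{1}{340 \left(-5 + \sqrt{4442}\right)} - \frac{2637}{2498} = - \frac{2637}{2498} + \frac{1}{340 \left(-5 + \sqrt{4442}\right)}$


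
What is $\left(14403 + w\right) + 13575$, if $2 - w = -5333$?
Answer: $33313$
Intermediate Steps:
$w = 5335$ ($w = 2 - -5333 = 2 + 5333 = 5335$)
$\left(14403 + w\right) + 13575 = \left(14403 + 5335\right) + 13575 = 19738 + 13575 = 33313$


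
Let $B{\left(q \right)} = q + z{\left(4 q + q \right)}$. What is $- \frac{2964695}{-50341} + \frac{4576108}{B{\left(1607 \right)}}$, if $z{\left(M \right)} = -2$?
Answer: $\frac{235124188303}{80797305} \approx 2910.1$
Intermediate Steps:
$B{\left(q \right)} = -2 + q$ ($B{\left(q \right)} = q - 2 = -2 + q$)
$- \frac{2964695}{-50341} + \frac{4576108}{B{\left(1607 \right)}} = - \frac{2964695}{-50341} + \frac{4576108}{-2 + 1607} = \left(-2964695\right) \left(- \frac{1}{50341}\right) + \frac{4576108}{1605} = \frac{2964695}{50341} + 4576108 \cdot \frac{1}{1605} = \frac{2964695}{50341} + \frac{4576108}{1605} = \frac{235124188303}{80797305}$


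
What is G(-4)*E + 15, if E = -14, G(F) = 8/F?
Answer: 43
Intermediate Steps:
G(-4)*E + 15 = (8/(-4))*(-14) + 15 = (8*(-¼))*(-14) + 15 = -2*(-14) + 15 = 28 + 15 = 43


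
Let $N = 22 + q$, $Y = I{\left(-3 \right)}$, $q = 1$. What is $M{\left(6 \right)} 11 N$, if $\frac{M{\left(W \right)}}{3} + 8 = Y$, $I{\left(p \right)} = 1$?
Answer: $-5313$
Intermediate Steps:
$Y = 1$
$M{\left(W \right)} = -21$ ($M{\left(W \right)} = -24 + 3 \cdot 1 = -24 + 3 = -21$)
$N = 23$ ($N = 22 + 1 = 23$)
$M{\left(6 \right)} 11 N = \left(-21\right) 11 \cdot 23 = \left(-231\right) 23 = -5313$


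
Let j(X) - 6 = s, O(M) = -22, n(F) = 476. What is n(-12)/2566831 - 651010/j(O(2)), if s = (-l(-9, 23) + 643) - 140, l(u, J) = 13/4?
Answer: -6684129634292/5192699113 ≈ -1287.2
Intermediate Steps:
l(u, J) = 13/4 (l(u, J) = 13*(¼) = 13/4)
s = 1999/4 (s = (-1*13/4 + 643) - 140 = (-13/4 + 643) - 140 = 2559/4 - 140 = 1999/4 ≈ 499.75)
j(X) = 2023/4 (j(X) = 6 + 1999/4 = 2023/4)
n(-12)/2566831 - 651010/j(O(2)) = 476/2566831 - 651010/2023/4 = 476*(1/2566831) - 651010*4/2023 = 476/2566831 - 2604040/2023 = -6684129634292/5192699113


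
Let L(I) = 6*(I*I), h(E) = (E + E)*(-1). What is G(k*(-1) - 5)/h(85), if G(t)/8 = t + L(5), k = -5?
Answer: -120/17 ≈ -7.0588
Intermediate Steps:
h(E) = -2*E (h(E) = (2*E)*(-1) = -2*E)
L(I) = 6*I**2
G(t) = 1200 + 8*t (G(t) = 8*(t + 6*5**2) = 8*(t + 6*25) = 8*(t + 150) = 8*(150 + t) = 1200 + 8*t)
G(k*(-1) - 5)/h(85) = (1200 + 8*(-5*(-1) - 5))/((-2*85)) = (1200 + 8*(5 - 5))/(-170) = (1200 + 8*0)*(-1/170) = (1200 + 0)*(-1/170) = 1200*(-1/170) = -120/17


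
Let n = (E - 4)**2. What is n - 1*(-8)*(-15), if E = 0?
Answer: -104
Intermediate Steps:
n = 16 (n = (0 - 4)**2 = (-4)**2 = 16)
n - 1*(-8)*(-15) = 16 - 1*(-8)*(-15) = 16 + 8*(-15) = 16 - 120 = -104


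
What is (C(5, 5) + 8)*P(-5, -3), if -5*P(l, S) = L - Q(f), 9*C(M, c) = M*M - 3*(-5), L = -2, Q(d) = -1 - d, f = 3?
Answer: -224/45 ≈ -4.9778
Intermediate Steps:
C(M, c) = 5/3 + M²/9 (C(M, c) = (M*M - 3*(-5))/9 = (M² + 15)/9 = (15 + M²)/9 = 5/3 + M²/9)
P(l, S) = -⅖ (P(l, S) = -(-2 - (-1 - 1*3))/5 = -(-2 - (-1 - 3))/5 = -(-2 - 1*(-4))/5 = -(-2 + 4)/5 = -⅕*2 = -⅖)
(C(5, 5) + 8)*P(-5, -3) = ((5/3 + (⅑)*5²) + 8)*(-⅖) = ((5/3 + (⅑)*25) + 8)*(-⅖) = ((5/3 + 25/9) + 8)*(-⅖) = (40/9 + 8)*(-⅖) = (112/9)*(-⅖) = -224/45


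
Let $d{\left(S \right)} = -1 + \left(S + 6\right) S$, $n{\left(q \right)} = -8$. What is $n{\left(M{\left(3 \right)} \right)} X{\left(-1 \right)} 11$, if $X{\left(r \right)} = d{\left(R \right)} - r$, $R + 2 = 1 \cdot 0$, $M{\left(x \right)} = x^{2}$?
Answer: $704$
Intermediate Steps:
$R = -2$ ($R = -2 + 1 \cdot 0 = -2 + 0 = -2$)
$d{\left(S \right)} = -1 + S \left(6 + S\right)$ ($d{\left(S \right)} = -1 + \left(6 + S\right) S = -1 + S \left(6 + S\right)$)
$X{\left(r \right)} = -9 - r$ ($X{\left(r \right)} = \left(-1 + \left(-2\right)^{2} + 6 \left(-2\right)\right) - r = \left(-1 + 4 - 12\right) - r = -9 - r$)
$n{\left(M{\left(3 \right)} \right)} X{\left(-1 \right)} 11 = - 8 \left(-9 - -1\right) 11 = - 8 \left(-9 + 1\right) 11 = - 8 \left(\left(-8\right) 11\right) = \left(-8\right) \left(-88\right) = 704$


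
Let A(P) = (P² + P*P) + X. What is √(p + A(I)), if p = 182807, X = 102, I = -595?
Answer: √890959 ≈ 943.91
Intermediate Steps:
A(P) = 102 + 2*P² (A(P) = (P² + P*P) + 102 = (P² + P²) + 102 = 2*P² + 102 = 102 + 2*P²)
√(p + A(I)) = √(182807 + (102 + 2*(-595)²)) = √(182807 + (102 + 2*354025)) = √(182807 + (102 + 708050)) = √(182807 + 708152) = √890959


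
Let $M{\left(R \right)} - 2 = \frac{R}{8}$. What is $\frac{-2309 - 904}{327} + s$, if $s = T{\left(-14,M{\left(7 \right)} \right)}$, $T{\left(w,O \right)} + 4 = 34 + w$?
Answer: $\frac{673}{109} \approx 6.1743$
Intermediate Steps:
$M{\left(R \right)} = 2 + \frac{R}{8}$
$T{\left(w,O \right)} = 30 + w$ ($T{\left(w,O \right)} = -4 + \left(34 + w\right) = 30 + w$)
$s = 16$ ($s = 30 - 14 = 16$)
$\frac{-2309 - 904}{327} + s = \frac{-2309 - 904}{327} + 16 = \left(-3213\right) \frac{1}{327} + 16 = - \frac{1071}{109} + 16 = \frac{673}{109}$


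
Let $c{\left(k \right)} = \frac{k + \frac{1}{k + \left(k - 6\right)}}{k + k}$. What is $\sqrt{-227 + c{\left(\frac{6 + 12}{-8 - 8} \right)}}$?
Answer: $\frac{i \sqrt{8877594}}{198} \approx 15.048 i$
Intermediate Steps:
$c{\left(k \right)} = \frac{k + \frac{1}{-6 + 2 k}}{2 k}$ ($c{\left(k \right)} = \frac{k + \frac{1}{k + \left(-6 + k\right)}}{2 k} = \left(k + \frac{1}{-6 + 2 k}\right) \frac{1}{2 k} = \frac{k + \frac{1}{-6 + 2 k}}{2 k}$)
$\sqrt{-227 + c{\left(\frac{6 + 12}{-8 - 8} \right)}} = \sqrt{-227 + \frac{1 - 6 \frac{6 + 12}{-8 - 8} + 2 \left(\frac{6 + 12}{-8 - 8}\right)^{2}}{4 \frac{6 + 12}{-8 - 8} \left(-3 + \frac{6 + 12}{-8 - 8}\right)}} = \sqrt{-227 + \frac{1 - 6 \frac{18}{-16} + 2 \left(\frac{18}{-16}\right)^{2}}{4 \frac{18}{-16} \left(-3 + \frac{18}{-16}\right)}} = \sqrt{-227 + \frac{1 - 6 \cdot 18 \left(- \frac{1}{16}\right) + 2 \left(18 \left(- \frac{1}{16}\right)\right)^{2}}{4 \cdot 18 \left(- \frac{1}{16}\right) \left(-3 + 18 \left(- \frac{1}{16}\right)\right)}} = \sqrt{-227 + \frac{1 - - \frac{27}{4} + 2 \left(- \frac{9}{8}\right)^{2}}{4 \left(- \frac{9}{8}\right) \left(-3 - \frac{9}{8}\right)}} = \sqrt{-227 + \frac{1}{4} \left(- \frac{8}{9}\right) \frac{1}{- \frac{33}{8}} \left(1 + \frac{27}{4} + 2 \cdot \frac{81}{64}\right)} = \sqrt{-227 + \frac{1}{4} \left(- \frac{8}{9}\right) \left(- \frac{8}{33}\right) \left(1 + \frac{27}{4} + \frac{81}{32}\right)} = \sqrt{-227 + \frac{1}{4} \left(- \frac{8}{9}\right) \left(- \frac{8}{33}\right) \frac{329}{32}} = \sqrt{-227 + \frac{329}{594}} = \sqrt{- \frac{134509}{594}} = \frac{i \sqrt{8877594}}{198}$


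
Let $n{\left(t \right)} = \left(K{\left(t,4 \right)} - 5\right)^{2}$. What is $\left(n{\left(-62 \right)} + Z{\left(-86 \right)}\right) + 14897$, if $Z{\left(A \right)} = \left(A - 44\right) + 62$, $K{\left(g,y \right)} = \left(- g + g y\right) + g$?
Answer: $78838$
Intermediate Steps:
$K{\left(g,y \right)} = g y$
$Z{\left(A \right)} = 18 + A$ ($Z{\left(A \right)} = \left(-44 + A\right) + 62 = 18 + A$)
$n{\left(t \right)} = \left(-5 + 4 t\right)^{2}$ ($n{\left(t \right)} = \left(t 4 - 5\right)^{2} = \left(4 t - 5\right)^{2} = \left(-5 + 4 t\right)^{2}$)
$\left(n{\left(-62 \right)} + Z{\left(-86 \right)}\right) + 14897 = \left(\left(-5 + 4 \left(-62\right)\right)^{2} + \left(18 - 86\right)\right) + 14897 = \left(\left(-5 - 248\right)^{2} - 68\right) + 14897 = \left(\left(-253\right)^{2} - 68\right) + 14897 = \left(64009 - 68\right) + 14897 = 63941 + 14897 = 78838$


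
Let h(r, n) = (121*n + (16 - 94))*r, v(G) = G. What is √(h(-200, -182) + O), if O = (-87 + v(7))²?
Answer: 20*√11066 ≈ 2103.9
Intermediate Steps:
h(r, n) = r*(-78 + 121*n) (h(r, n) = (121*n - 78)*r = (-78 + 121*n)*r = r*(-78 + 121*n))
O = 6400 (O = (-87 + 7)² = (-80)² = 6400)
√(h(-200, -182) + O) = √(-200*(-78 + 121*(-182)) + 6400) = √(-200*(-78 - 22022) + 6400) = √(-200*(-22100) + 6400) = √(4420000 + 6400) = √4426400 = 20*√11066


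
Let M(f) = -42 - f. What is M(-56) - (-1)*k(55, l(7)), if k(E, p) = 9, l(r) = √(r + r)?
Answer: 23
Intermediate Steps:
l(r) = √2*√r (l(r) = √(2*r) = √2*√r)
M(-56) - (-1)*k(55, l(7)) = (-42 - 1*(-56)) - (-1)*9 = (-42 + 56) - 1*(-9) = 14 + 9 = 23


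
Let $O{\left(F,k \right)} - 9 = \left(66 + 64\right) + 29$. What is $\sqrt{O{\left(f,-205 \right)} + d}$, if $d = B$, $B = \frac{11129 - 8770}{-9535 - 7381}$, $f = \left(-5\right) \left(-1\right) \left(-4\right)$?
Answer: $\frac{\sqrt{12008368141}}{8458} \approx 12.956$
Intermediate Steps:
$f = -20$ ($f = 5 \left(-4\right) = -20$)
$O{\left(F,k \right)} = 168$ ($O{\left(F,k \right)} = 9 + \left(\left(66 + 64\right) + 29\right) = 9 + \left(130 + 29\right) = 9 + 159 = 168$)
$B = - \frac{2359}{16916}$ ($B = \frac{2359}{-16916} = 2359 \left(- \frac{1}{16916}\right) = - \frac{2359}{16916} \approx -0.13945$)
$d = - \frac{2359}{16916} \approx -0.13945$
$\sqrt{O{\left(f,-205 \right)} + d} = \sqrt{168 - \frac{2359}{16916}} = \sqrt{\frac{2839529}{16916}} = \frac{\sqrt{12008368141}}{8458}$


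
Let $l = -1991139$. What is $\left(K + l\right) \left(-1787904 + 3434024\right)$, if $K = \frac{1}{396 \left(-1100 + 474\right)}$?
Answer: $- \frac{101564656152786925}{30987} \approx -3.2777 \cdot 10^{12}$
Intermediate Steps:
$K = - \frac{1}{247896}$ ($K = \frac{1}{396 \left(-626\right)} = \frac{1}{-247896} = - \frac{1}{247896} \approx -4.034 \cdot 10^{-6}$)
$\left(K + l\right) \left(-1787904 + 3434024\right) = \left(- \frac{1}{247896} - 1991139\right) \left(-1787904 + 3434024\right) = \left(- \frac{493595393545}{247896}\right) 1646120 = - \frac{101564656152786925}{30987}$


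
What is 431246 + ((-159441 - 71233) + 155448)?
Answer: 356020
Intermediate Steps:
431246 + ((-159441 - 71233) + 155448) = 431246 + (-230674 + 155448) = 431246 - 75226 = 356020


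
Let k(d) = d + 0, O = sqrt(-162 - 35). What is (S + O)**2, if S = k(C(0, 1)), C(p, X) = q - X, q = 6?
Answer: (5 + I*sqrt(197))**2 ≈ -172.0 + 140.36*I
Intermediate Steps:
O = I*sqrt(197) (O = sqrt(-197) = I*sqrt(197) ≈ 14.036*I)
C(p, X) = 6 - X
k(d) = d
S = 5 (S = 6 - 1*1 = 6 - 1 = 5)
(S + O)**2 = (5 + I*sqrt(197))**2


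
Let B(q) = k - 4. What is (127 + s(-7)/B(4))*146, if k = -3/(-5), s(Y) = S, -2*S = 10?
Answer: 318864/17 ≈ 18757.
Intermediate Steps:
S = -5 (S = -½*10 = -5)
s(Y) = -5
k = ⅗ (k = -3*(-⅕) = ⅗ ≈ 0.60000)
B(q) = -17/5 (B(q) = ⅗ - 4 = -17/5)
(127 + s(-7)/B(4))*146 = (127 - 5/(-17/5))*146 = (127 - 5*(-5/17))*146 = (127 + 25/17)*146 = (2184/17)*146 = 318864/17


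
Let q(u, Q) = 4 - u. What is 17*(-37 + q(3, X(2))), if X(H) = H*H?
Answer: -612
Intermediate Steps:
X(H) = H**2
17*(-37 + q(3, X(2))) = 17*(-37 + (4 - 1*3)) = 17*(-37 + (4 - 3)) = 17*(-37 + 1) = 17*(-36) = -612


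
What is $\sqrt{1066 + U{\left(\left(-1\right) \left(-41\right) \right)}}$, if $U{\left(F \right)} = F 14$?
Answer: $2 \sqrt{410} \approx 40.497$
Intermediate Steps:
$U{\left(F \right)} = 14 F$
$\sqrt{1066 + U{\left(\left(-1\right) \left(-41\right) \right)}} = \sqrt{1066 + 14 \left(\left(-1\right) \left(-41\right)\right)} = \sqrt{1066 + 14 \cdot 41} = \sqrt{1066 + 574} = \sqrt{1640} = 2 \sqrt{410}$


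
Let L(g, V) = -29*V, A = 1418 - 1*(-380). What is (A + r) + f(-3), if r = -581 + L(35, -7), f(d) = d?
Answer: 1417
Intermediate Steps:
A = 1798 (A = 1418 + 380 = 1798)
r = -378 (r = -581 - 29*(-7) = -581 + 203 = -378)
(A + r) + f(-3) = (1798 - 378) - 3 = 1420 - 3 = 1417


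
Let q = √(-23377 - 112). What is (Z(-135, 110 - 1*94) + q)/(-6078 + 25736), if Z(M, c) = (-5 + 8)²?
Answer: 9/19658 + I*√23489/19658 ≈ 0.00045783 + 0.0077964*I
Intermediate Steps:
q = I*√23489 (q = √(-23489) = I*√23489 ≈ 153.26*I)
Z(M, c) = 9 (Z(M, c) = 3² = 9)
(Z(-135, 110 - 1*94) + q)/(-6078 + 25736) = (9 + I*√23489)/(-6078 + 25736) = (9 + I*√23489)/19658 = (9 + I*√23489)*(1/19658) = 9/19658 + I*√23489/19658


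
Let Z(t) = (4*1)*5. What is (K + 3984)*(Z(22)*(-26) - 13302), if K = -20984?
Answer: 234974000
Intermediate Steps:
Z(t) = 20 (Z(t) = 4*5 = 20)
(K + 3984)*(Z(22)*(-26) - 13302) = (-20984 + 3984)*(20*(-26) - 13302) = -17000*(-520 - 13302) = -17000*(-13822) = 234974000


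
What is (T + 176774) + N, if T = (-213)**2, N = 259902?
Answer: 482045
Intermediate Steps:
T = 45369
(T + 176774) + N = (45369 + 176774) + 259902 = 222143 + 259902 = 482045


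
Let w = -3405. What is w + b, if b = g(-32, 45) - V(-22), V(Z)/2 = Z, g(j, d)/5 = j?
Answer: -3521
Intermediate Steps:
g(j, d) = 5*j
V(Z) = 2*Z
b = -116 (b = 5*(-32) - 2*(-22) = -160 - 1*(-44) = -160 + 44 = -116)
w + b = -3405 - 116 = -3521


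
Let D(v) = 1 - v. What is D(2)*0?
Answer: 0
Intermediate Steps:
D(2)*0 = (1 - 1*2)*0 = (1 - 2)*0 = -1*0 = 0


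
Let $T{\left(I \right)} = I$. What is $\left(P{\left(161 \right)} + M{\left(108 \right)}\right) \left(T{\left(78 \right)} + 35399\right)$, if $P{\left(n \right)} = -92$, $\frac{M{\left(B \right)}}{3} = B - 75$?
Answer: $248339$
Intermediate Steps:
$M{\left(B \right)} = -225 + 3 B$ ($M{\left(B \right)} = 3 \left(B - 75\right) = 3 \left(-75 + B\right) = -225 + 3 B$)
$\left(P{\left(161 \right)} + M{\left(108 \right)}\right) \left(T{\left(78 \right)} + 35399\right) = \left(-92 + \left(-225 + 3 \cdot 108\right)\right) \left(78 + 35399\right) = \left(-92 + \left(-225 + 324\right)\right) 35477 = \left(-92 + 99\right) 35477 = 7 \cdot 35477 = 248339$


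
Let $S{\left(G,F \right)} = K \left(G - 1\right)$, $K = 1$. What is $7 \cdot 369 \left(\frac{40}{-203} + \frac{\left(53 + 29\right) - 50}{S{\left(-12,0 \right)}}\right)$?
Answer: $- \frac{2588904}{377} \approx -6867.1$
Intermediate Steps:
$S{\left(G,F \right)} = -1 + G$ ($S{\left(G,F \right)} = 1 \left(G - 1\right) = 1 \left(-1 + G\right) = -1 + G$)
$7 \cdot 369 \left(\frac{40}{-203} + \frac{\left(53 + 29\right) - 50}{S{\left(-12,0 \right)}}\right) = 7 \cdot 369 \left(\frac{40}{-203} + \frac{\left(53 + 29\right) - 50}{-1 - 12}\right) = 2583 \left(40 \left(- \frac{1}{203}\right) + \frac{82 - 50}{-13}\right) = 2583 \left(- \frac{40}{203} + 32 \left(- \frac{1}{13}\right)\right) = 2583 \left(- \frac{40}{203} - \frac{32}{13}\right) = 2583 \left(- \frac{7016}{2639}\right) = - \frac{2588904}{377}$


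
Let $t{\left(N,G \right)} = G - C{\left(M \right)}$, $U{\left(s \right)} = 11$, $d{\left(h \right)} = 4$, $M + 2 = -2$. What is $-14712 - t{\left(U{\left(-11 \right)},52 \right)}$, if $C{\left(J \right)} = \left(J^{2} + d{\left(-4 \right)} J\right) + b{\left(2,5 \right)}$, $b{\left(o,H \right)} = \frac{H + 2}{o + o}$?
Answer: $- \frac{59049}{4} \approx -14762.0$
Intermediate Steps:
$M = -4$ ($M = -2 - 2 = -4$)
$b{\left(o,H \right)} = \frac{2 + H}{2 o}$
$C{\left(J \right)} = \frac{7}{4} + J^{2} + 4 J$ ($C{\left(J \right)} = \left(J^{2} + 4 J\right) + \frac{2 + 5}{2 \cdot 2} = \left(J^{2} + 4 J\right) + \frac{1}{2} \cdot \frac{1}{2} \cdot 7 = \left(J^{2} + 4 J\right) + \frac{7}{4} = \frac{7}{4} + J^{2} + 4 J$)
$t{\left(N,G \right)} = - \frac{7}{4} + G$ ($t{\left(N,G \right)} = G - \left(\frac{7}{4} + \left(-4\right)^{2} + 4 \left(-4\right)\right) = G - \left(\frac{7}{4} + 16 - 16\right) = G - \frac{7}{4} = - \frac{7}{4} + G$)
$-14712 - t{\left(U{\left(-11 \right)},52 \right)} = -14712 - \left(- \frac{7}{4} + 52\right) = -14712 - \frac{201}{4} = - \frac{59049}{4}$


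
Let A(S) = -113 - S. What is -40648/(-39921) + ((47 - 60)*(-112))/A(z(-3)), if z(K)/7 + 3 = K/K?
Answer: -18033608/1317393 ≈ -13.689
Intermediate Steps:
z(K) = -14 (z(K) = -21 + 7*(K/K) = -21 + 7*1 = -21 + 7 = -14)
-40648/(-39921) + ((47 - 60)*(-112))/A(z(-3)) = -40648/(-39921) + ((47 - 60)*(-112))/(-113 - 1*(-14)) = -40648*(-1/39921) + (-13*(-112))/(-113 + 14) = 40648/39921 + 1456/(-99) = 40648/39921 + 1456*(-1/99) = 40648/39921 - 1456/99 = -18033608/1317393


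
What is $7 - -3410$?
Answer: $3417$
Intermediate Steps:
$7 - -3410 = 7 + 3410 = 3417$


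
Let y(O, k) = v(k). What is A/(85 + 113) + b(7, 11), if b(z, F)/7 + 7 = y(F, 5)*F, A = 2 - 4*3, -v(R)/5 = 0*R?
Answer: -4856/99 ≈ -49.050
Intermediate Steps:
v(R) = 0 (v(R) = -0*R = -5*0 = 0)
y(O, k) = 0
A = -10 (A = 2 - 12 = -10)
b(z, F) = -49 (b(z, F) = -49 + 7*(0*F) = -49 + 7*0 = -49 + 0 = -49)
A/(85 + 113) + b(7, 11) = -10/(85 + 113) - 49 = -10/198 - 49 = (1/198)*(-10) - 49 = -5/99 - 49 = -4856/99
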